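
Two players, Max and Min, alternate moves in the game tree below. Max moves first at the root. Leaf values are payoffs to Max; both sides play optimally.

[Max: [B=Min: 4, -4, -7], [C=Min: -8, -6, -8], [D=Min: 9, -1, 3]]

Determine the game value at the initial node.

-1

B (Min): min(4, -4, -7) = -7
C (Min): min(-8, -6, -8) = -8
D (Min): min(9, -1, 3) = -1
Root (Max): max(-7, -8, -1) = -1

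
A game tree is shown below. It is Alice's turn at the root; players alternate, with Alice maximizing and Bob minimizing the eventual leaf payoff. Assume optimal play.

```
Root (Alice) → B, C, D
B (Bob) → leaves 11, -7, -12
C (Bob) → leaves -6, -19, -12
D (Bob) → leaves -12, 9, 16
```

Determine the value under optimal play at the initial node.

-12

B (Bob): min(11, -7, -12) = -12
C (Bob): min(-6, -19, -12) = -19
D (Bob): min(-12, 9, 16) = -12
Root (Alice): max(-12, -19, -12) = -12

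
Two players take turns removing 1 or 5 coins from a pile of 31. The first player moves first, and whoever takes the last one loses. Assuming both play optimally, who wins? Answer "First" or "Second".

Second

i:   0  1  2  3  4  5  6  7  8  9 10 11 12 13 14 15 16 17 18 19 20 21 22 23 24 25 26 27 28 29 30 31
     W  L  W  L  W  L  W  L  W  L  W  L  W  L  W  L  W  L  W  L  W  L  W  L  W  L  W  L  W  L  W  L
Position 31 is L, so the second player wins.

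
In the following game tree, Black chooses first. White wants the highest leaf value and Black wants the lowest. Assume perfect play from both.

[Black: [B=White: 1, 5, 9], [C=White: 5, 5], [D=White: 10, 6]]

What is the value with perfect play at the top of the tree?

B (White): max(1, 5, 9) = 9
C (White): max(5, 5) = 5
D (White): max(10, 6) = 10
Root (Black): min(9, 5, 10) = 5

5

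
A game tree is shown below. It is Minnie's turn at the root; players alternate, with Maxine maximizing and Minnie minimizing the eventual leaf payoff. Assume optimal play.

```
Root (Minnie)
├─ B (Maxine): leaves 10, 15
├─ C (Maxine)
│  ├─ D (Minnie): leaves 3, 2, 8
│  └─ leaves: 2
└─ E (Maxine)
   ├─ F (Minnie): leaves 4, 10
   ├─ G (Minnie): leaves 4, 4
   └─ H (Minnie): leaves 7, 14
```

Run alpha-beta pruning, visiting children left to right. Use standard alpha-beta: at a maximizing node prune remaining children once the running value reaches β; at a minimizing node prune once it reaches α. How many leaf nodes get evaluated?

8

B [α=-∞,β=+∞]: v=15
D [α=-∞,β=15]: v=2
C [α=-∞,β=15]: v=2
F [α=-∞,β=2]: v=4
E [α=-∞,β=2]: v=4 after child 1 ≥ β → β-cutoff, skip 2
Root [α=-∞,β=+∞]: v=2
Leaves evaluated: 8 of 12.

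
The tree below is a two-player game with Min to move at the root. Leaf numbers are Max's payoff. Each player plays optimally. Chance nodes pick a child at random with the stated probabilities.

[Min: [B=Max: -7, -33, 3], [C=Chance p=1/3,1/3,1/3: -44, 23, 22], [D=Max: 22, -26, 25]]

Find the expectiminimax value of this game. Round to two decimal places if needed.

0.33

B (Max): max(-7, -33, 3) = 3
C (Chance): 1/3·-44 + 1/3·23 + 1/3·22 = 0.33
D (Max): max(22, -26, 25) = 25
Root (Min): min(3, 0.33, 25) = 0.33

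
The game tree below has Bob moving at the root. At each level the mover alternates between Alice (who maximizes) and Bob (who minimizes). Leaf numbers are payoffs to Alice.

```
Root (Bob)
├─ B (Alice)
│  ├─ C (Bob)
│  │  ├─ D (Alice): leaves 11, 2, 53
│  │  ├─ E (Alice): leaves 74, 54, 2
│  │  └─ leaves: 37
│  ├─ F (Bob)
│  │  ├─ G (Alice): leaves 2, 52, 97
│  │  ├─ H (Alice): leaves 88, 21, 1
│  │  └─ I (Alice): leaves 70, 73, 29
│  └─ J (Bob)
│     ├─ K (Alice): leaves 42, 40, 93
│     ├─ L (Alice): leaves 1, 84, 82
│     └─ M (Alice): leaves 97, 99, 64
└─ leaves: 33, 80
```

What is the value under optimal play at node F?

73

G: max(2, 52, 97) = 97
H: max(88, 21, 1) = 88
I: max(70, 73, 29) = 73
F: min(97, 88, 73) = 73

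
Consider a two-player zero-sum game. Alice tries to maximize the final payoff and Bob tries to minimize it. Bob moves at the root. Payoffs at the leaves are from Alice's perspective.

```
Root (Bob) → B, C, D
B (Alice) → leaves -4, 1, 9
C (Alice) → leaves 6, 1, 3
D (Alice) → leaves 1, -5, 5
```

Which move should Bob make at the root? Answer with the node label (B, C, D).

D

B (Alice): max(-4, 1, 9) = 9
C (Alice): max(6, 1, 3) = 6
D (Alice): max(1, -5, 5) = 5
Root (Bob): min(9, 6, 5) = 5
Bob picks the child with the lowest value: D (value 5).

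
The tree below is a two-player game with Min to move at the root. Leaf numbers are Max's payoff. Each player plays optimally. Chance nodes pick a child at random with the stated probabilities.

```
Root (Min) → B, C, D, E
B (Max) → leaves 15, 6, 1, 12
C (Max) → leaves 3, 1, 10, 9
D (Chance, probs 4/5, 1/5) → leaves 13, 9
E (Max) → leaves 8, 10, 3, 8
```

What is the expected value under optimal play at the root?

B (Max): max(15, 6, 1, 12) = 15
C (Max): max(3, 1, 10, 9) = 10
D (Chance): 4/5·13 + 1/5·9 = 12.2
E (Max): max(8, 10, 3, 8) = 10
Root (Min): min(15, 10, 12.2, 10) = 10

10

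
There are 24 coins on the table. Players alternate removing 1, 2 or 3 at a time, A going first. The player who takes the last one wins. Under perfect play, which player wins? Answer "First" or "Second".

i:   0  1  2  3  4  5  6  7  8  9 10 11 12 13 14 15 16 17 18 19 20 21 22 23 24
     L  W  W  W  L  W  W  W  L  W  W  W  L  W  W  W  L  W  W  W  L  W  W  W  L
Position 24 is L, so the second player wins.

Second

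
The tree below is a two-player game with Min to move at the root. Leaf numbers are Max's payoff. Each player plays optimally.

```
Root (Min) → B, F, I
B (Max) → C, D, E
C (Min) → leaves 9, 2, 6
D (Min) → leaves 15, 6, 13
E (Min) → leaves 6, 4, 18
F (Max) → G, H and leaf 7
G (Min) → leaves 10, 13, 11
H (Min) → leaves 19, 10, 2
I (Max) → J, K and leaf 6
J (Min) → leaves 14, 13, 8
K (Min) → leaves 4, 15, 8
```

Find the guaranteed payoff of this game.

6

C (Min): min(9, 2, 6) = 2
D (Min): min(15, 6, 13) = 6
E (Min): min(6, 4, 18) = 4
B (Max): max(2, 6, 4) = 6
G (Min): min(10, 13, 11) = 10
H (Min): min(19, 10, 2) = 2
F (Max): max(10, 2, 7) = 10
J (Min): min(14, 13, 8) = 8
K (Min): min(4, 15, 8) = 4
I (Max): max(8, 4, 6) = 8
Root (Min): min(6, 10, 8) = 6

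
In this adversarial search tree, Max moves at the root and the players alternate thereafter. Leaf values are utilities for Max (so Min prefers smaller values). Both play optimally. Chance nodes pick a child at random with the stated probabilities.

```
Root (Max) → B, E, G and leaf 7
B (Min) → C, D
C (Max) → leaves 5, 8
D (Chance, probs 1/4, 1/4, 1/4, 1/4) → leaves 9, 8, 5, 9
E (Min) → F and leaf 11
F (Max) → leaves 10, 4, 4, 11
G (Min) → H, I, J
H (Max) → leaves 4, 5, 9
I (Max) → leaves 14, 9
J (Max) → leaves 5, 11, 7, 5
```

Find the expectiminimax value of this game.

C (Max): max(5, 8) = 8
D (Chance): 1/4·9 + 1/4·8 + 1/4·5 + 1/4·9 = 7.75
B (Min): min(8, 7.75) = 7.75
F (Max): max(10, 4, 4, 11) = 11
E (Min): min(11, 11) = 11
H (Max): max(4, 5, 9) = 9
I (Max): max(14, 9) = 14
J (Max): max(5, 11, 7, 5) = 11
G (Min): min(9, 14, 11) = 9
Root (Max): max(7.75, 11, 9, 7) = 11

11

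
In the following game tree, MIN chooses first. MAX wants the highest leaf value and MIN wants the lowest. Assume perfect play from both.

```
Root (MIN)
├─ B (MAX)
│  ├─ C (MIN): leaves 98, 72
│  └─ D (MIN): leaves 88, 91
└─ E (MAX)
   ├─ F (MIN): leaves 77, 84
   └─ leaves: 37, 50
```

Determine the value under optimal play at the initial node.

77

C (MIN): min(98, 72) = 72
D (MIN): min(88, 91) = 88
B (MAX): max(72, 88) = 88
F (MIN): min(77, 84) = 77
E (MAX): max(77, 37, 50) = 77
Root (MIN): min(88, 77) = 77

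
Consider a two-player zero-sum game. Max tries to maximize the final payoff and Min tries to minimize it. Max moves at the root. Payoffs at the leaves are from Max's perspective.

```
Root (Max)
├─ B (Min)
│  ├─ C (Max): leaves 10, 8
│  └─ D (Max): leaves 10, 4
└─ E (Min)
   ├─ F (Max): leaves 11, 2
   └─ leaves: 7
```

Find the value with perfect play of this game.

10

C (Max): max(10, 8) = 10
D (Max): max(10, 4) = 10
B (Min): min(10, 10) = 10
F (Max): max(11, 2) = 11
E (Min): min(11, 7) = 7
Root (Max): max(10, 7) = 10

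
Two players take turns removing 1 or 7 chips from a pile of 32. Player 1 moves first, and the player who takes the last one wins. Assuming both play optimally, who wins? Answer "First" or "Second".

Second

i:   0  1  2  3  4  5  6  7  8  9 10 11 12 13 14 15 16 17 18 19 20 21 22 23 24 25 26 27 28 29 30 31 32
     L  W  L  W  L  W  L  W  L  W  L  W  L  W  L  W  L  W  L  W  L  W  L  W  L  W  L  W  L  W  L  W  L
Position 32 is L, so the second player wins.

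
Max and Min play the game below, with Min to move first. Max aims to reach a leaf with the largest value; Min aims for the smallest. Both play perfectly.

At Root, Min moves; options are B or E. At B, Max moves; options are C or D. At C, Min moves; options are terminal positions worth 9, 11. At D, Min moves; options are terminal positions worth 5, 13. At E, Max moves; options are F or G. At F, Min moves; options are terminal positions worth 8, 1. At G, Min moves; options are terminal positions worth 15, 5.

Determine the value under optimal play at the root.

5

C (Min): min(9, 11) = 9
D (Min): min(5, 13) = 5
B (Max): max(9, 5) = 9
F (Min): min(8, 1) = 1
G (Min): min(15, 5) = 5
E (Max): max(1, 5) = 5
Root (Min): min(9, 5) = 5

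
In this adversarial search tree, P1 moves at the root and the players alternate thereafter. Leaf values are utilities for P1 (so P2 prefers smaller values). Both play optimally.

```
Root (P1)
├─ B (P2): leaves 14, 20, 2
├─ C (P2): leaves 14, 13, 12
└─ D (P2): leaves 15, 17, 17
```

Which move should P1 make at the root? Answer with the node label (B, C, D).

D

B (P2): min(14, 20, 2) = 2
C (P2): min(14, 13, 12) = 12
D (P2): min(15, 17, 17) = 15
Root (P1): max(2, 12, 15) = 15
P1 picks the child with the highest value: D (value 15).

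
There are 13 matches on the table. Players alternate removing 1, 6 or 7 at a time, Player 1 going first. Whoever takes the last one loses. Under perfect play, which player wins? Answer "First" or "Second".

Positions where the player to move wins (W) vs loses (L):
i:   0  1  2  3  4  5  6  7  8  9 10 11 12 13
     W  L  W  L  W  L  W  W  W  W  W  W  W  L
Position 13 is L, so the second player wins.

Second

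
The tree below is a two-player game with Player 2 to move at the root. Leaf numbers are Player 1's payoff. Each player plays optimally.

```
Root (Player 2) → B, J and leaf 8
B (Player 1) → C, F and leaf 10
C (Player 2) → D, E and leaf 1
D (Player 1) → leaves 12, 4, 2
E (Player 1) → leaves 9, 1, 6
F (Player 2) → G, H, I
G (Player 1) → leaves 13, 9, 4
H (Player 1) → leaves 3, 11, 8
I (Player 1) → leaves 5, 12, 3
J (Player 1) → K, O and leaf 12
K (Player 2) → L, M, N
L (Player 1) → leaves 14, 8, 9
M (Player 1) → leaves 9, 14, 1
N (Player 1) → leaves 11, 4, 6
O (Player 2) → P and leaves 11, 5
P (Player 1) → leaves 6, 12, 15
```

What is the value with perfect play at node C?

1

D: max(12, 4, 2) = 12
E: max(9, 1, 6) = 9
C: min(12, 9, 1) = 1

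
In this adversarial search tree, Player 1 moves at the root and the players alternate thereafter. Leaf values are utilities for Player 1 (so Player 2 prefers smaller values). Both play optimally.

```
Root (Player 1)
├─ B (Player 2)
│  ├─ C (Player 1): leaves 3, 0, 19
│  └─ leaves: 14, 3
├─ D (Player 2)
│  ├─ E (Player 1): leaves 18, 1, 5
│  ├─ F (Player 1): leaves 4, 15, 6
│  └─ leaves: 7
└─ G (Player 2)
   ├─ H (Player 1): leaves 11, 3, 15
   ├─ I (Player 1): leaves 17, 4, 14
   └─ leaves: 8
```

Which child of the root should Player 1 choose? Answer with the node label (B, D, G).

G

C (Player 1): max(3, 0, 19) = 19
B (Player 2): min(19, 14, 3) = 3
E (Player 1): max(18, 1, 5) = 18
F (Player 1): max(4, 15, 6) = 15
D (Player 2): min(18, 15, 7) = 7
H (Player 1): max(11, 3, 15) = 15
I (Player 1): max(17, 4, 14) = 17
G (Player 2): min(15, 17, 8) = 8
Root (Player 1): max(3, 7, 8) = 8
Player 1 picks the child with the highest value: G (value 8).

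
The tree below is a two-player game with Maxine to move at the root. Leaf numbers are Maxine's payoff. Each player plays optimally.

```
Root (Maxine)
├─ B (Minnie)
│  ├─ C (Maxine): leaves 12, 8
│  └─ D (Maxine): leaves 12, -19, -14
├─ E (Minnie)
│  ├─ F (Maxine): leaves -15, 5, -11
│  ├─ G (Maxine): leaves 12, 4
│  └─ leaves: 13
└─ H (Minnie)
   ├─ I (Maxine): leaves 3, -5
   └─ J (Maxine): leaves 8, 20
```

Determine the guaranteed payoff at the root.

12

C (Maxine): max(12, 8) = 12
D (Maxine): max(12, -19, -14) = 12
B (Minnie): min(12, 12) = 12
F (Maxine): max(-15, 5, -11) = 5
G (Maxine): max(12, 4) = 12
E (Minnie): min(5, 12, 13) = 5
I (Maxine): max(3, -5) = 3
J (Maxine): max(8, 20) = 20
H (Minnie): min(3, 20) = 3
Root (Maxine): max(12, 5, 3) = 12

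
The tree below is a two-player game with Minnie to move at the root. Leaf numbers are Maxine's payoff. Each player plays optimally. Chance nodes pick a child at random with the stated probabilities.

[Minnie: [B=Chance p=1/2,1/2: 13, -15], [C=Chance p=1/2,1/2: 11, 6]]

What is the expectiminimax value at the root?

-1

B (Chance): 1/2·13 + 1/2·-15 = -1
C (Chance): 1/2·11 + 1/2·6 = 8.5
Root (Minnie): min(-1, 8.5) = -1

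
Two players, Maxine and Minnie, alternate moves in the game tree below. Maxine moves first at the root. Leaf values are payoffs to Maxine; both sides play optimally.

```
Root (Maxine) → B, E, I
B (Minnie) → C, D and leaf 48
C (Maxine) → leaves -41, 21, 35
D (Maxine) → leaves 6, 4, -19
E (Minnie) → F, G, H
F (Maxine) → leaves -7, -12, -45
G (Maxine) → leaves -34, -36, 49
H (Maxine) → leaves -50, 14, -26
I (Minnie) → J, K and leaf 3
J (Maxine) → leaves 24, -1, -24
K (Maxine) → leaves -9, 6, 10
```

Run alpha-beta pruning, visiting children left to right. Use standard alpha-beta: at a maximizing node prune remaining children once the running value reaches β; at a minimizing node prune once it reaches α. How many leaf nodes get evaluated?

17

C [α=-∞,β=+∞]: v=35
D [α=-∞,β=35]: v=6
B [α=-∞,β=+∞]: v=6
F [α=6,β=+∞]: v=-7
E [α=6,β=+∞]: v=-7 after child 1 ≤ α → α-cutoff, skip 2
J [α=6,β=+∞]: v=24
K [α=6,β=24]: v=10
I [α=6,β=+∞]: v=3
Root [α=-∞,β=+∞]: v=6
Leaves evaluated: 17 of 23.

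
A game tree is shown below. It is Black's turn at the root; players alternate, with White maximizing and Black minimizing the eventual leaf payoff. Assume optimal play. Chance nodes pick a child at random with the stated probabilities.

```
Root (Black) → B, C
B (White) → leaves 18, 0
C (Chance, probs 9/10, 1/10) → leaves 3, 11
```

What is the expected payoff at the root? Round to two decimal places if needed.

B (White): max(18, 0) = 18
C (Chance): 9/10·3 + 1/10·11 = 3.8
Root (Black): min(18, 3.8) = 3.8

3.8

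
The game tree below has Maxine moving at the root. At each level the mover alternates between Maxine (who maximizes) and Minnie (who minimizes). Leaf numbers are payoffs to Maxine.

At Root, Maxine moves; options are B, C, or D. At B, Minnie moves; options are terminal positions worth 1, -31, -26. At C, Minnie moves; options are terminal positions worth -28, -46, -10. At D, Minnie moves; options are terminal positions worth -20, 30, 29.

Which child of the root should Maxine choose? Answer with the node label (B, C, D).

B (Minnie): min(1, -31, -26) = -31
C (Minnie): min(-28, -46, -10) = -46
D (Minnie): min(-20, 30, 29) = -20
Root (Maxine): max(-31, -46, -20) = -20
Maxine picks the child with the highest value: D (value -20).

D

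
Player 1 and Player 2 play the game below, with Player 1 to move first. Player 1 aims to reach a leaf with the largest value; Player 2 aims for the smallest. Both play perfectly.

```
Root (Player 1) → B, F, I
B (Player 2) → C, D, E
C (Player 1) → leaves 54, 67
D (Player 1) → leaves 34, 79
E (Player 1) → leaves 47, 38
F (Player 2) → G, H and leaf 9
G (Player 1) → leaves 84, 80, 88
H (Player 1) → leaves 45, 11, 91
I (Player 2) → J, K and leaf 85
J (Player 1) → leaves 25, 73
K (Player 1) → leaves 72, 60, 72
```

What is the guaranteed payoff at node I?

J: max(25, 73) = 73
K: max(72, 60, 72) = 72
I: min(73, 72, 85) = 72

72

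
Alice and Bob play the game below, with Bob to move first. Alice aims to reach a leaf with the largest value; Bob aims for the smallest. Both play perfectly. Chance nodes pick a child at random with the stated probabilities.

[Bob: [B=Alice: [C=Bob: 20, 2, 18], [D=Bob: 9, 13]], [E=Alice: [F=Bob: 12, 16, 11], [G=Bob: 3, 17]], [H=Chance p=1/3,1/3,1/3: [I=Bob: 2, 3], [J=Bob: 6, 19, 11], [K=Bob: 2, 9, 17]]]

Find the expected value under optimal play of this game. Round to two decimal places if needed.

C (Bob): min(20, 2, 18) = 2
D (Bob): min(9, 13) = 9
B (Alice): max(2, 9) = 9
F (Bob): min(12, 16, 11) = 11
G (Bob): min(3, 17) = 3
E (Alice): max(11, 3) = 11
I (Bob): min(2, 3) = 2
J (Bob): min(6, 19, 11) = 6
K (Bob): min(2, 9, 17) = 2
H (Chance): 1/3·2 + 1/3·6 + 1/3·2 = 3.33
Root (Bob): min(9, 11, 3.33) = 3.33

3.33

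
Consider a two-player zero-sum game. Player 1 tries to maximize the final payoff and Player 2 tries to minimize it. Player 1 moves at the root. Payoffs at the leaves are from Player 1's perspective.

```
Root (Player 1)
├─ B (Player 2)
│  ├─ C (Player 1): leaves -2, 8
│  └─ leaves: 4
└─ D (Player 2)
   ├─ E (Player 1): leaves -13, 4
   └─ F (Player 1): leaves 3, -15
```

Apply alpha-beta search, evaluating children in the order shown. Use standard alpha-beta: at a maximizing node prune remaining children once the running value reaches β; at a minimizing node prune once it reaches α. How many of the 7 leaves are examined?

5

C [α=-∞,β=+∞]: v=8
B [α=-∞,β=+∞]: v=4
E [α=4,β=+∞]: v=4
D [α=4,β=+∞]: v=4 after child 1 ≤ α → α-cutoff, skip 1
Root [α=-∞,β=+∞]: v=4
Leaves evaluated: 5 of 7.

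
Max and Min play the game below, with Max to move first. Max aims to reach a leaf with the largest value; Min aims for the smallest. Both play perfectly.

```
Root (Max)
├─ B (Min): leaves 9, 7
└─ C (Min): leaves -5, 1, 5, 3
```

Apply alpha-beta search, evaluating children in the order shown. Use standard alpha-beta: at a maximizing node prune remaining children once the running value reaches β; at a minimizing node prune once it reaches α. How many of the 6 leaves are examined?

B [α=-∞,β=+∞]: v=7
C [α=7,β=+∞]: v=-5 after child 1 ≤ α → α-cutoff, skip 3
Root [α=-∞,β=+∞]: v=7
Leaves evaluated: 3 of 6.

3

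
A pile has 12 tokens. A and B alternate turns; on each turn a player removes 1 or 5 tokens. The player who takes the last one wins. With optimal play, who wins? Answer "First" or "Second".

Second

Compute winning (W) and losing (L) positions by backward induction:
i:   0  1  2  3  4  5  6  7  8  9 10 11 12
     L  W  L  W  L  W  L  W  L  W  L  W  L
Position 12 is L, so the second player wins.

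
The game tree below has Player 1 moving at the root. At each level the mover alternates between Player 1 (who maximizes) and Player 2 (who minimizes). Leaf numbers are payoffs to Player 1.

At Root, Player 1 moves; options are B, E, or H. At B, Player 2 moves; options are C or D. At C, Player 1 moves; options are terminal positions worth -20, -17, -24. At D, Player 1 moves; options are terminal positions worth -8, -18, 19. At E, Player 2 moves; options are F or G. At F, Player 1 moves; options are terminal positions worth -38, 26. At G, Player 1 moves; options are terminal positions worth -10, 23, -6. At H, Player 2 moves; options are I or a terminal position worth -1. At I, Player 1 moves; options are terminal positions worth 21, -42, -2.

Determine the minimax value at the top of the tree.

23

C (Player 1): max(-20, -17, -24) = -17
D (Player 1): max(-8, -18, 19) = 19
B (Player 2): min(-17, 19) = -17
F (Player 1): max(-38, 26) = 26
G (Player 1): max(-10, 23, -6) = 23
E (Player 2): min(26, 23) = 23
I (Player 1): max(21, -42, -2) = 21
H (Player 2): min(21, -1) = -1
Root (Player 1): max(-17, 23, -1) = 23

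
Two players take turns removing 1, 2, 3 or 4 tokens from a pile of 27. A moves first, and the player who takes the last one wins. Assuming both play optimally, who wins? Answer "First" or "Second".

Mark each pile size as W (mover wins) or L (mover loses):
i:   0  1  2  3  4  5  6  7  8  9 10 11 12 13 14 15 16 17 18 19 20 21 22 23 24 25 26 27
     L  W  W  W  W  L  W  W  W  W  L  W  W  W  W  L  W  W  W  W  L  W  W  W  W  L  W  W
Position 27 is W, so the first player wins.

First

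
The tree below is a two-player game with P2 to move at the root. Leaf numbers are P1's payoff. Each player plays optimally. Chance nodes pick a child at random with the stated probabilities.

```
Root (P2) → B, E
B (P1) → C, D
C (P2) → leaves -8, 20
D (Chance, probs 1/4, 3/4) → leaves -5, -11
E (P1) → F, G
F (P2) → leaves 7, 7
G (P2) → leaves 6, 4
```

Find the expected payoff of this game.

-8

C (P2): min(-8, 20) = -8
D (Chance): 1/4·-5 + 3/4·-11 = -9.5
B (P1): max(-8, -9.5) = -8
F (P2): min(7, 7) = 7
G (P2): min(6, 4) = 4
E (P1): max(7, 4) = 7
Root (P2): min(-8, 7) = -8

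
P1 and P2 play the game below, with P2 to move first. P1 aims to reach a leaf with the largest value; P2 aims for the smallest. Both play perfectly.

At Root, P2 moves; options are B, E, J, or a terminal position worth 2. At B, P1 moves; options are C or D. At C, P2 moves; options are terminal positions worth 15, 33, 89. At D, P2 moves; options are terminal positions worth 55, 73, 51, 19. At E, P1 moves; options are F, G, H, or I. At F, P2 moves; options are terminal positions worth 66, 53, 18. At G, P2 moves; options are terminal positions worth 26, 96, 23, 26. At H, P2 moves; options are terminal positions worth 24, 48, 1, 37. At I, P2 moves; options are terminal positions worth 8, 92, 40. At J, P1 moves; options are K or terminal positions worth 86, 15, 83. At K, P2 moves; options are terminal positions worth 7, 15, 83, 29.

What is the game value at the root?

2

C (P2): min(15, 33, 89) = 15
D (P2): min(55, 73, 51, 19) = 19
B (P1): max(15, 19) = 19
F (P2): min(66, 53, 18) = 18
G (P2): min(26, 96, 23, 26) = 23
H (P2): min(24, 48, 1, 37) = 1
I (P2): min(8, 92, 40) = 8
E (P1): max(18, 23, 1, 8) = 23
K (P2): min(7, 15, 83, 29) = 7
J (P1): max(7, 86, 15, 83) = 86
Root (P2): min(19, 23, 86, 2) = 2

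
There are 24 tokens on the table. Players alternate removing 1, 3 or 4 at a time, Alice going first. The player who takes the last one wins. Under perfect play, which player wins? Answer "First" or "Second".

Positions where the player to move wins (W) vs loses (L):
i:   0  1  2  3  4  5  6  7  8  9 10 11 12 13 14 15 16 17 18 19 20 21 22 23 24
     L  W  L  W  W  W  W  L  W  L  W  W  W  W  L  W  L  W  W  W  W  L  W  L  W
Position 24 is W, so the first player wins.

First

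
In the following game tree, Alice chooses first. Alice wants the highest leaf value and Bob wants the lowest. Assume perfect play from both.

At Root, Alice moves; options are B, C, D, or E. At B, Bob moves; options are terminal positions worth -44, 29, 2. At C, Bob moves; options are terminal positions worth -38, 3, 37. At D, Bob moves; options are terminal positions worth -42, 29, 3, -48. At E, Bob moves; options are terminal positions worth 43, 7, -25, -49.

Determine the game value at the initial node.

B (Bob): min(-44, 29, 2) = -44
C (Bob): min(-38, 3, 37) = -38
D (Bob): min(-42, 29, 3, -48) = -48
E (Bob): min(43, 7, -25, -49) = -49
Root (Alice): max(-44, -38, -48, -49) = -38

-38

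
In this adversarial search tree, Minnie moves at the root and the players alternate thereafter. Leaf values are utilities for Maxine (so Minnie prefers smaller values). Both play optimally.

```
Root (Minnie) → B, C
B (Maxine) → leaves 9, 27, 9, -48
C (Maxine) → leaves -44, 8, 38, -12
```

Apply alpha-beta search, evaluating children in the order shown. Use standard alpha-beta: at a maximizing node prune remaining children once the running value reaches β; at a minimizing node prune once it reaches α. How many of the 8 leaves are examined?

B [α=-∞,β=+∞]: v=27
C [α=-∞,β=27]: v=38 after child 3 ≥ β → β-cutoff, skip 1
Root [α=-∞,β=+∞]: v=27
Leaves evaluated: 7 of 8.

7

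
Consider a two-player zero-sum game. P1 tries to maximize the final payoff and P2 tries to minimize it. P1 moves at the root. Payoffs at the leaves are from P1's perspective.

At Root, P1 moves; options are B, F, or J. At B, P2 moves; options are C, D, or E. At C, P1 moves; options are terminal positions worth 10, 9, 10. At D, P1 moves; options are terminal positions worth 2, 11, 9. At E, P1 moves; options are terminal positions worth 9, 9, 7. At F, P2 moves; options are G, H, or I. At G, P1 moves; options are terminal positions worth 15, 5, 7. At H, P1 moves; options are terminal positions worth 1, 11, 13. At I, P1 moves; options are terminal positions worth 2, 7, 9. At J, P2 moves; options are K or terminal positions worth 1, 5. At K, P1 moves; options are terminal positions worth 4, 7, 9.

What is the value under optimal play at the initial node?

C (P1): max(10, 9, 10) = 10
D (P1): max(2, 11, 9) = 11
E (P1): max(9, 9, 7) = 9
B (P2): min(10, 11, 9) = 9
G (P1): max(15, 5, 7) = 15
H (P1): max(1, 11, 13) = 13
I (P1): max(2, 7, 9) = 9
F (P2): min(15, 13, 9) = 9
K (P1): max(4, 7, 9) = 9
J (P2): min(9, 1, 5) = 1
Root (P1): max(9, 9, 1) = 9

9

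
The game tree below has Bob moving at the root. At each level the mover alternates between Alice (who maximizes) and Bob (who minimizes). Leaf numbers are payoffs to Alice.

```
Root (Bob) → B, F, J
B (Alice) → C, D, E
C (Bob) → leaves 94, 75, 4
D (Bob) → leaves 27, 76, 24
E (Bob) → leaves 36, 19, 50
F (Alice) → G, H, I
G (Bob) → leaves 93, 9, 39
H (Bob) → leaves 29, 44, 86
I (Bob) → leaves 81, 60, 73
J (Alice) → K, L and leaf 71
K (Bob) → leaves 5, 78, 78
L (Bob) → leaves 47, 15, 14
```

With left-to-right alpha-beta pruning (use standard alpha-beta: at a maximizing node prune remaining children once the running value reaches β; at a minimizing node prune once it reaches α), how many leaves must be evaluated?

C [α=-∞,β=+∞]: v=4
D [α=4,β=+∞]: v=24
E [α=24,β=+∞]: v=19 after child 2 ≤ α → α-cutoff, skip 1
B [α=-∞,β=+∞]: v=24
G [α=-∞,β=24]: v=9
H [α=9,β=24]: v=29
F [α=-∞,β=24]: v=29 after child 2 ≥ β → β-cutoff, skip 1
K [α=-∞,β=24]: v=5
L [α=5,β=24]: v=14
J [α=-∞,β=24]: v=71
Root [α=-∞,β=+∞]: v=24
Leaves evaluated: 21 of 25.

21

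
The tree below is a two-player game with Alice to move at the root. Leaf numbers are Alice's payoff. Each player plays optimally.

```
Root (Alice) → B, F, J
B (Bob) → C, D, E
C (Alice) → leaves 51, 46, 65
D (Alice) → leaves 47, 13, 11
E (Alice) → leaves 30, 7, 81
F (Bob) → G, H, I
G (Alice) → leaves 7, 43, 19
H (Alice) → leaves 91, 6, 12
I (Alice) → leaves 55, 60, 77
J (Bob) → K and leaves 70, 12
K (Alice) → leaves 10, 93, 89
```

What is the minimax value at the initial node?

47

C (Alice): max(51, 46, 65) = 65
D (Alice): max(47, 13, 11) = 47
E (Alice): max(30, 7, 81) = 81
B (Bob): min(65, 47, 81) = 47
G (Alice): max(7, 43, 19) = 43
H (Alice): max(91, 6, 12) = 91
I (Alice): max(55, 60, 77) = 77
F (Bob): min(43, 91, 77) = 43
K (Alice): max(10, 93, 89) = 93
J (Bob): min(93, 70, 12) = 12
Root (Alice): max(47, 43, 12) = 47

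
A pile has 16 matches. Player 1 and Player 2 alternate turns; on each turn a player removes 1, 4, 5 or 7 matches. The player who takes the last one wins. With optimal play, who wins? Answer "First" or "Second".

Second

W/L table (W = player to move can force a win):
i:   0  1  2  3  4  5  6  7  8  9 10 11 12 13 14 15 16
     L  W  L  W  W  W  W  W  L  W  L  W  W  W  W  W  L
Position 16 is L, so the second player wins.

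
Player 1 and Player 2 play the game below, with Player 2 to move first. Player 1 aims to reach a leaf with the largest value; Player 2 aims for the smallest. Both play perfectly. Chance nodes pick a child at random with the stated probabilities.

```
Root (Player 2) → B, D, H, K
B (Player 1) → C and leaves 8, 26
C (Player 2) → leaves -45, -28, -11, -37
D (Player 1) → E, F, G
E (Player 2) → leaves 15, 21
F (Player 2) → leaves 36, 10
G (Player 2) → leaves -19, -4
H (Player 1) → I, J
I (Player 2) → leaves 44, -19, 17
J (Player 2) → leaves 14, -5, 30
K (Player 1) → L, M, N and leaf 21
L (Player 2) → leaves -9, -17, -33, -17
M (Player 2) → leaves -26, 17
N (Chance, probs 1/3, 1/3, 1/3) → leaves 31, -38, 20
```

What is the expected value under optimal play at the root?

C (Player 2): min(-45, -28, -11, -37) = -45
B (Player 1): max(-45, 8, 26) = 26
E (Player 2): min(15, 21) = 15
F (Player 2): min(36, 10) = 10
G (Player 2): min(-19, -4) = -19
D (Player 1): max(15, 10, -19) = 15
I (Player 2): min(44, -19, 17) = -19
J (Player 2): min(14, -5, 30) = -5
H (Player 1): max(-19, -5) = -5
L (Player 2): min(-9, -17, -33, -17) = -33
M (Player 2): min(-26, 17) = -26
N (Chance): 1/3·31 + 1/3·-38 + 1/3·20 = 4.33
K (Player 1): max(-33, -26, 4.33, 21) = 21
Root (Player 2): min(26, 15, -5, 21) = -5

-5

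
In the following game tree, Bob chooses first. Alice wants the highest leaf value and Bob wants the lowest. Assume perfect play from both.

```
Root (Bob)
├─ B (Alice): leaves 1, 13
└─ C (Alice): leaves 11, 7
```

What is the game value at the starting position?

11

B (Alice): max(1, 13) = 13
C (Alice): max(11, 7) = 11
Root (Bob): min(13, 11) = 11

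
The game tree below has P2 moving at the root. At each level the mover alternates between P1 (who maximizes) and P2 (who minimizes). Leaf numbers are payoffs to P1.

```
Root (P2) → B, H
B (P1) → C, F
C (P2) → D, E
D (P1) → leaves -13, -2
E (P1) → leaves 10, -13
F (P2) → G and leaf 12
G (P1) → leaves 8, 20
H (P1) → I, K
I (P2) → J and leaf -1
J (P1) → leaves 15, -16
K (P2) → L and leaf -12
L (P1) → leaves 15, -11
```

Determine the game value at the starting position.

D (P1): max(-13, -2) = -2
E (P1): max(10, -13) = 10
C (P2): min(-2, 10) = -2
G (P1): max(8, 20) = 20
F (P2): min(20, 12) = 12
B (P1): max(-2, 12) = 12
J (P1): max(15, -16) = 15
I (P2): min(15, -1) = -1
L (P1): max(15, -11) = 15
K (P2): min(15, -12) = -12
H (P1): max(-1, -12) = -1
Root (P2): min(12, -1) = -1

-1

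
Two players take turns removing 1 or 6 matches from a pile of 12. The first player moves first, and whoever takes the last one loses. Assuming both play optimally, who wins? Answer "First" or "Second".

Mark each pile size as W (mover wins) or L (mover loses):
i:   0  1  2  3  4  5  6  7  8  9 10 11 12
     W  L  W  L  W  L  W  W  L  W  L  W  L
Position 12 is L, so the second player wins.

Second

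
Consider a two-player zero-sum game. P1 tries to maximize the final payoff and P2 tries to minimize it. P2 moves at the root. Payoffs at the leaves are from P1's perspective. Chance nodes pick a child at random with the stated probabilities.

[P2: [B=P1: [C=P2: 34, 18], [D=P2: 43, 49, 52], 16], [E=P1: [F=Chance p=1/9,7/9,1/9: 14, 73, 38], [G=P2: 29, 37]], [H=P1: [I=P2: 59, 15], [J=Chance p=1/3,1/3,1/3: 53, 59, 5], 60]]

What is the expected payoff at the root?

43

C (P2): min(34, 18) = 18
D (P2): min(43, 49, 52) = 43
B (P1): max(18, 43, 16) = 43
F (Chance): 1/9·14 + 7/9·73 + 1/9·38 = 62.56
G (P2): min(29, 37) = 29
E (P1): max(62.56, 29) = 62.56
I (P2): min(59, 15) = 15
J (Chance): 1/3·53 + 1/3·59 + 1/3·5 = 39
H (P1): max(15, 39, 60) = 60
Root (P2): min(43, 62.56, 60) = 43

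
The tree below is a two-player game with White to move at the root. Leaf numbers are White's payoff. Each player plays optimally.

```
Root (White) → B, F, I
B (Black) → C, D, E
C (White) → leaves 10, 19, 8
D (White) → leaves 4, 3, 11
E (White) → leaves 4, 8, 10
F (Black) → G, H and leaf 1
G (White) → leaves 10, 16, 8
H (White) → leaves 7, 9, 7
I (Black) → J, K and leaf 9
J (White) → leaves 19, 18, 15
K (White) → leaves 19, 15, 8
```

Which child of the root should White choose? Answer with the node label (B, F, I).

C (White): max(10, 19, 8) = 19
D (White): max(4, 3, 11) = 11
E (White): max(4, 8, 10) = 10
B (Black): min(19, 11, 10) = 10
G (White): max(10, 16, 8) = 16
H (White): max(7, 9, 7) = 9
F (Black): min(16, 9, 1) = 1
J (White): max(19, 18, 15) = 19
K (White): max(19, 15, 8) = 19
I (Black): min(19, 19, 9) = 9
Root (White): max(10, 1, 9) = 10
White picks the child with the highest value: B (value 10).

B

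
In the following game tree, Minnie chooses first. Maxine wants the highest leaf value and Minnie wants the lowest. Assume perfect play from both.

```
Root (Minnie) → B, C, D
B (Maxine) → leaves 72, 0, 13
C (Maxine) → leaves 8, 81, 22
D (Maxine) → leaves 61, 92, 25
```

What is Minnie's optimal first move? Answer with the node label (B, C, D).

B (Maxine): max(72, 0, 13) = 72
C (Maxine): max(8, 81, 22) = 81
D (Maxine): max(61, 92, 25) = 92
Root (Minnie): min(72, 81, 92) = 72
Minnie picks the child with the lowest value: B (value 72).

B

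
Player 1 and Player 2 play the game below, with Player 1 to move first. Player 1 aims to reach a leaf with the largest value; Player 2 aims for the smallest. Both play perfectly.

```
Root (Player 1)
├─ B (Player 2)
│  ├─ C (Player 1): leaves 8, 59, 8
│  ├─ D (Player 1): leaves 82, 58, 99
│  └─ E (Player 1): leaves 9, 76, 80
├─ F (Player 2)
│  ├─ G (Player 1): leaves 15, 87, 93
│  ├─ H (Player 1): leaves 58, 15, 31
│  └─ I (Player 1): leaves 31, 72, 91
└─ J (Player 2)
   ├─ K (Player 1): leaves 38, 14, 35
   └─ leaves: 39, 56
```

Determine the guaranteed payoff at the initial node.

59

C (Player 1): max(8, 59, 8) = 59
D (Player 1): max(82, 58, 99) = 99
E (Player 1): max(9, 76, 80) = 80
B (Player 2): min(59, 99, 80) = 59
G (Player 1): max(15, 87, 93) = 93
H (Player 1): max(58, 15, 31) = 58
I (Player 1): max(31, 72, 91) = 91
F (Player 2): min(93, 58, 91) = 58
K (Player 1): max(38, 14, 35) = 38
J (Player 2): min(38, 39, 56) = 38
Root (Player 1): max(59, 58, 38) = 59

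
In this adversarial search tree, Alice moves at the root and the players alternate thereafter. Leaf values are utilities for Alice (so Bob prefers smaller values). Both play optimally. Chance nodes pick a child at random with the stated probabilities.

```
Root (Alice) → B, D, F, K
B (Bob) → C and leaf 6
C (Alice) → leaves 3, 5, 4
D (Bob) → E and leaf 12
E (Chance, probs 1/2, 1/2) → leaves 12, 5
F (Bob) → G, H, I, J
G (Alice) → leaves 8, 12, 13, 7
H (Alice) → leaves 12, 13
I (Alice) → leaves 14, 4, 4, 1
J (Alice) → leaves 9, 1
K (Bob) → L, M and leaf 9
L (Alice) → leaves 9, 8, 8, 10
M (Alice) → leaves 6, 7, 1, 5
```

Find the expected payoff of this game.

9

C (Alice): max(3, 5, 4) = 5
B (Bob): min(5, 6) = 5
E (Chance): 1/2·12 + 1/2·5 = 8.5
D (Bob): min(8.5, 12) = 8.5
G (Alice): max(8, 12, 13, 7) = 13
H (Alice): max(12, 13) = 13
I (Alice): max(14, 4, 4, 1) = 14
J (Alice): max(9, 1) = 9
F (Bob): min(13, 13, 14, 9) = 9
L (Alice): max(9, 8, 8, 10) = 10
M (Alice): max(6, 7, 1, 5) = 7
K (Bob): min(10, 7, 9) = 7
Root (Alice): max(5, 8.5, 9, 7) = 9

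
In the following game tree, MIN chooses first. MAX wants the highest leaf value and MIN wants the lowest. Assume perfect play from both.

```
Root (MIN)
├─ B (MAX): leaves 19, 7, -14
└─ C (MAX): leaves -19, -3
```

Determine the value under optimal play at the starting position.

-3

B (MAX): max(19, 7, -14) = 19
C (MAX): max(-19, -3) = -3
Root (MIN): min(19, -3) = -3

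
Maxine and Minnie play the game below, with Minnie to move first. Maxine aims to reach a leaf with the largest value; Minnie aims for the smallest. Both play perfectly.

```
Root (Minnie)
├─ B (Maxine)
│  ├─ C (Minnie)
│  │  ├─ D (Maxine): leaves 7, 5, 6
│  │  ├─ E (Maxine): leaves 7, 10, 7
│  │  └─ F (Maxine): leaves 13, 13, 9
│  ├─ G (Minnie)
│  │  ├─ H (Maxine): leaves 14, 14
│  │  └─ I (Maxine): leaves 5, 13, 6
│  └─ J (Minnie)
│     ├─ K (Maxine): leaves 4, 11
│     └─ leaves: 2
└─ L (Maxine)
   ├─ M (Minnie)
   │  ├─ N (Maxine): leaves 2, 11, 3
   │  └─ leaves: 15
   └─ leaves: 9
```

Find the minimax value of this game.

11

D (Maxine): max(7, 5, 6) = 7
E (Maxine): max(7, 10, 7) = 10
F (Maxine): max(13, 13, 9) = 13
C (Minnie): min(7, 10, 13) = 7
H (Maxine): max(14, 14) = 14
I (Maxine): max(5, 13, 6) = 13
G (Minnie): min(14, 13) = 13
K (Maxine): max(4, 11) = 11
J (Minnie): min(11, 2) = 2
B (Maxine): max(7, 13, 2) = 13
N (Maxine): max(2, 11, 3) = 11
M (Minnie): min(11, 15) = 11
L (Maxine): max(11, 9) = 11
Root (Minnie): min(13, 11) = 11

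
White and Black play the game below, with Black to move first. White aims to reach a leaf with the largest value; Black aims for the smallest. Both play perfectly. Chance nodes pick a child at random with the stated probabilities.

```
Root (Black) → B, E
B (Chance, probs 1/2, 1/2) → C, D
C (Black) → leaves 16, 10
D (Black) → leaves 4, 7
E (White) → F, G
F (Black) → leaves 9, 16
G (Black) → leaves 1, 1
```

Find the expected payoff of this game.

7

C (Black): min(16, 10) = 10
D (Black): min(4, 7) = 4
B (Chance): 1/2·10 + 1/2·4 = 7
F (Black): min(9, 16) = 9
G (Black): min(1, 1) = 1
E (White): max(9, 1) = 9
Root (Black): min(7, 9) = 7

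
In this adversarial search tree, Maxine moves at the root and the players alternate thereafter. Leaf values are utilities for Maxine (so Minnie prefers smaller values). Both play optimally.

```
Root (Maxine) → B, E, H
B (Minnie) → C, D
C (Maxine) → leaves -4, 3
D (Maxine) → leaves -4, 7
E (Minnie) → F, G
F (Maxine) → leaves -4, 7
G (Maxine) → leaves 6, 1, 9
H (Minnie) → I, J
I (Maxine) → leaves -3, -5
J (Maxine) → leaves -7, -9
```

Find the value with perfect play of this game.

C (Maxine): max(-4, 3) = 3
D (Maxine): max(-4, 7) = 7
B (Minnie): min(3, 7) = 3
F (Maxine): max(-4, 7) = 7
G (Maxine): max(6, 1, 9) = 9
E (Minnie): min(7, 9) = 7
I (Maxine): max(-3, -5) = -3
J (Maxine): max(-7, -9) = -7
H (Minnie): min(-3, -7) = -7
Root (Maxine): max(3, 7, -7) = 7

7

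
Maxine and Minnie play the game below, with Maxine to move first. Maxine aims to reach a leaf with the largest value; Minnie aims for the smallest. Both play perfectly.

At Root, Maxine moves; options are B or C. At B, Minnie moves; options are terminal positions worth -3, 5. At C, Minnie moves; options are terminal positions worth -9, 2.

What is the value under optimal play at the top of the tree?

B (Minnie): min(-3, 5) = -3
C (Minnie): min(-9, 2) = -9
Root (Maxine): max(-3, -9) = -3

-3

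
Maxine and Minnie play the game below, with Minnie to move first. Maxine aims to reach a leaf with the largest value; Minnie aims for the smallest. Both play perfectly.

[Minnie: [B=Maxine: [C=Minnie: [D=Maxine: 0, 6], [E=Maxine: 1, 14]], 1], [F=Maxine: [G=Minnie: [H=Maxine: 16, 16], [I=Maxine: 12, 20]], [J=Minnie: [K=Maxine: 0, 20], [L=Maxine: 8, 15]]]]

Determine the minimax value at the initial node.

6

D (Maxine): max(0, 6) = 6
E (Maxine): max(1, 14) = 14
C (Minnie): min(6, 14) = 6
B (Maxine): max(6, 1) = 6
H (Maxine): max(16, 16) = 16
I (Maxine): max(12, 20) = 20
G (Minnie): min(16, 20) = 16
K (Maxine): max(0, 20) = 20
L (Maxine): max(8, 15) = 15
J (Minnie): min(20, 15) = 15
F (Maxine): max(16, 15) = 16
Root (Minnie): min(6, 16) = 6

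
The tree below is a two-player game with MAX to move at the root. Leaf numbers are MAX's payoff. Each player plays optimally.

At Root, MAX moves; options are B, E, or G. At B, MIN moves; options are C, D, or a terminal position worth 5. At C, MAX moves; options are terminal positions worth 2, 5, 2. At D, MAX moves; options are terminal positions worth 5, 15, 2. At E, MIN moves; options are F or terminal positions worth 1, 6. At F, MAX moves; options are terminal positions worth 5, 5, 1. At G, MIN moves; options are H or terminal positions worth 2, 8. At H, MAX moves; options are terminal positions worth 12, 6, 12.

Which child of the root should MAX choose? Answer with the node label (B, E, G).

C (MAX): max(2, 5, 2) = 5
D (MAX): max(5, 15, 2) = 15
B (MIN): min(5, 15, 5) = 5
F (MAX): max(5, 5, 1) = 5
E (MIN): min(5, 1, 6) = 1
H (MAX): max(12, 6, 12) = 12
G (MIN): min(12, 2, 8) = 2
Root (MAX): max(5, 1, 2) = 5
MAX picks the child with the highest value: B (value 5).

B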